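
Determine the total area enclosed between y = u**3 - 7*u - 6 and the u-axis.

The curve meets the u-axis where u**3 - 7*u - 6 = 0, i.e. (u - 3)*(u + 1)*(u + 2) = 0, at u = -2, -1, 3.
On [-2, -1] the curve lies above the axis; ∫[-2,-1] (u**3 - 7*u - 6) du = 3/4, giving area 3/4.
On [-1, 3] the curve lies below the axis; ∫[-1,3] (u**3 - 7*u - 6) du = -32, giving area 32.
Total area = 3/4 + 32 = 131/4.

131/4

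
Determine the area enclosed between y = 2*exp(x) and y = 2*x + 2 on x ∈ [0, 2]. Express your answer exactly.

On [0, 2], (2*exp(x)) - (2*x + 2) = -2*x + 2*exp(x) - 2 is ≥ 0 throughout, so the area is a single integral of |-2*x + 2*exp(x) - 2|.
∫[0,2] (-2*x + 2*exp(x) - 2) dx = -10 + 2*exp(2).

-10 + 2*exp(2)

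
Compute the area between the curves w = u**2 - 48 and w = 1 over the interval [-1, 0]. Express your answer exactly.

146/3

On [-1, 0], (u**2 - 48) - (1) = u**2 - 49 is ≤ 0 throughout, so the area is a single integral of |u**2 - 49|.
∫[-1,0] (u**2 - 49) du = -146/3; the area of that piece is 146/3.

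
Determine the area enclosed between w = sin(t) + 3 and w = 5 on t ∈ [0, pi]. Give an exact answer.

-2 + 2*pi

On [0, pi], (sin(t) + 3) - (5) = sin(t) - 2 is ≤ 0 throughout, so the area is a single integral of |sin(t) - 2|.
∫[0,pi] (sin(t) - 2) dt = 2 - 2*pi; the area of that piece is -2 + 2*pi.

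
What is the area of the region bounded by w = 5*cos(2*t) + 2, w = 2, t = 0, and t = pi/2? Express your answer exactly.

The difference (5*cos(2*t) + 2) - (2) = 5*cos(2*t) changes sign at t = pi/4 inside [0, pi/2], so split the integral there.
∫[0,pi/4] (5*cos(2*t)) dt = 5/2.
∫[pi/4,pi/2] (5*cos(2*t)) dt = -5/2; the area of that piece is 5/2.
Total area = 5/2 + 5/2 = 5.

5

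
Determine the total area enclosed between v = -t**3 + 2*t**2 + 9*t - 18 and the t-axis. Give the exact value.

The curve meets the t-axis where -t**3 + 2*t**2 + 9*t - 18 = 0, i.e. -(t - 3)*(t - 2)*(t + 3) = 0, at t = -3, 2, 3.
On [-3, 2] the curve lies below the axis; ∫[-3,2] (-t**3 + 2*t**2 + 9*t - 18) dt = -875/12, giving area 875/12.
On [2, 3] the curve lies above the axis; ∫[2,3] (-t**3 + 2*t**2 + 9*t - 18) dt = 11/12, giving area 11/12.
Total area = 875/12 + 11/12 = 443/6.

443/6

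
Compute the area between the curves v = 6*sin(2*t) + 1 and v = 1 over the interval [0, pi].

12

The difference (6*sin(2*t) + 1) - (1) = 6*sin(2*t) changes sign at t = pi/2 inside [0, pi], so split the integral there.
∫[0,pi/2] (6*sin(2*t)) dt = 6.
∫[pi/2,pi] (6*sin(2*t)) dt = -6; the area of that piece is 6.
Total area = 6 + 6 = 12.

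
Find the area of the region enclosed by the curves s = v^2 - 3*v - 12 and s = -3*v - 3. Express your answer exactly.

Both boundary curves give s as a function of v, so integrate with respect to v. Setting them equal: v^2 - 9 = 0, i.e. (v - 3)*(v + 3) = 0, so they meet at v = -3, 3.
For v in [-3, 3], s = v^2 - 3*v - 12 is on the left; area = ∫[-3,3] (-(v^2 - 9)) dv = 36.

36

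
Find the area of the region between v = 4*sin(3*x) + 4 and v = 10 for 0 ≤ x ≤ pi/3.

-8/3 + 2*pi

On [0, pi/3], (4*sin(3*x) + 4) - (10) = 4*sin(3*x) - 6 is ≤ 0 throughout, so the area is a single integral of |4*sin(3*x) - 6|.
∫[0,pi/3] (4*sin(3*x) - 6) dx = 8/3 - 2*pi; the area of that piece is -8/3 + 2*pi.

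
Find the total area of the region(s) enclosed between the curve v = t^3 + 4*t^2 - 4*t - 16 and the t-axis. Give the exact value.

148/3

The curve meets the t-axis where t^3 + 4*t^2 - 4*t - 16 = 0, i.e. (t - 2)*(t + 2)*(t + 4) = 0, at t = -4, -2, 2.
On [-4, -2] the curve lies above the axis; ∫[-4,-2] (t^3 + 4*t^2 - 4*t - 16) dt = 20/3, giving area 20/3.
On [-2, 2] the curve lies below the axis; ∫[-2,2] (t^3 + 4*t^2 - 4*t - 16) dt = -128/3, giving area 128/3.
Total area = 20/3 + 128/3 = 148/3.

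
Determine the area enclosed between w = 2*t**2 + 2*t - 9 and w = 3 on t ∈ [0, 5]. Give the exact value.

233/3

The difference (2*t**2 + 2*t - 9) - (3) = 2*t**2 + 2*t - 12 changes sign at t = 2 inside [0, 5], so split the integral there.
∫[0,2] (2*t**2 + 2*t - 12) dt = -44/3; the area of that piece is 44/3.
∫[2,5] (2*t**2 + 2*t - 12) dt = 63.
Total area = 44/3 + 63 = 233/3.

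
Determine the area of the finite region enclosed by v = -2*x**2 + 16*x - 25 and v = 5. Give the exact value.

8/3

Set the curves equal: -2*x**2 + 16*x - 25 = 5, so -2*x**2 + 16*x - 30 = 0, which factors as -2*(x - 5)*(x - 3) = 0. The curves meet at x = 3, 5.
On [3, 5], v = -2*x**2 + 16*x - 25 is on top; that piece has area ∫[3,5] (-2*x**2 + 16*x - 30) dx = 8/3.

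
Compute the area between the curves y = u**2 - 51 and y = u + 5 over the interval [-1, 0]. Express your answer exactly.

On [-1, 0], (u**2 - 51) - (u + 5) = u**2 - u - 56 is ≤ 0 throughout, so the area is a single integral of |u**2 - u - 56|.
∫[-1,0] (u**2 - u - 56) du = -331/6; the area of that piece is 331/6.

331/6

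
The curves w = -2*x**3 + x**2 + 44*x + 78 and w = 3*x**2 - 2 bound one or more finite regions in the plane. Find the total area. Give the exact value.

Set the curves equal: -2*x**3 + x**2 + 44*x + 78 = 3*x**2 - 2, so -2*x**3 - 2*x**2 + 44*x + 80 = 0, which factors as -2*(x - 5)*(x + 2)*(x + 4) = 0. The curves meet at x = -4, -2, 5.
On [-4, -2], w = 3*x**2 - 2 is on top; that piece has area ∫[-4,-2] (-(-2*x**3 - 2*x**2 + 44*x + 80)) dx = 64/3.
On [-2, 5], w = -2*x**3 + x**2 + 44*x + 78 is on top; that piece has area ∫[-2,5] (-2*x**3 - 2*x**2 + 44*x + 80) dx = 3773/6.
Total enclosed area = 64/3 + 3773/6 = 3901/6.

3901/6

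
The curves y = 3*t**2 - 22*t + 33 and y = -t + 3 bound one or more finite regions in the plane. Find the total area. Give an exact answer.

27/2

Set the curves equal: 3*t**2 - 22*t + 33 = -t + 3, so 3*t**2 - 21*t + 30 = 0, which factors as 3*(t - 5)*(t - 2) = 0. The curves meet at t = 2, 5.
On [2, 5], y = -t + 3 is on top; that piece has area ∫[2,5] (-(3*t**2 - 21*t + 30)) dt = 27/2.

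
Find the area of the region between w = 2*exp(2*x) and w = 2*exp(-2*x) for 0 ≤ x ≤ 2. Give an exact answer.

On [0, 2], (2*exp(2*x)) - (2*exp(-2*x)) = 2*exp(2*x) - 2*exp(-2*x) is ≥ 0 throughout, so the area is a single integral of |2*exp(2*x) - 2*exp(-2*x)|.
∫[0,2] (2*exp(2*x) - 2*exp(-2*x)) dx = -2 + exp(-4) + exp(4).

-2 + exp(-4) + exp(4)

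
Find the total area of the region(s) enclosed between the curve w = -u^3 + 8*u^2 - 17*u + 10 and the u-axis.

71/6

The curve meets the u-axis where -u^3 + 8*u^2 - 17*u + 10 = 0, i.e. -(u - 5)*(u - 2)*(u - 1) = 0, at u = 1, 2, 5.
On [1, 2] the curve lies below the axis; ∫[1,2] (-u^3 + 8*u^2 - 17*u + 10) du = -7/12, giving area 7/12.
On [2, 5] the curve lies above the axis; ∫[2,5] (-u^3 + 8*u^2 - 17*u + 10) du = 45/4, giving area 45/4.
Total area = 7/12 + 45/4 = 71/6.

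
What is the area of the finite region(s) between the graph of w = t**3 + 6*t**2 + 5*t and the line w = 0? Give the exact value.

131/4

The curve meets the t-axis where t**3 + 6*t**2 + 5*t = 0, i.e. t*(t + 1)*(t + 5) = 0, at t = -5, -1, 0.
On [-5, -1] the curve lies above the axis; ∫[-5,-1] (t**3 + 6*t**2 + 5*t) dt = 32, giving area 32.
On [-1, 0] the curve lies below the axis; ∫[-1,0] (t**3 + 6*t**2 + 5*t) dt = -3/4, giving area 3/4.
Total area = 32 + 3/4 = 131/4.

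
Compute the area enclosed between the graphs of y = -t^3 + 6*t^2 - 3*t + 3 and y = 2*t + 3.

Set the curves equal: -t^3 + 6*t^2 - 3*t + 3 = 2*t + 3, so -t^3 + 6*t^2 - 5*t = 0, which factors as -t*(t - 5)*(t - 1) = 0. The curves meet at t = 0, 1, 5.
On [0, 1], y = 2*t + 3 is on top; that piece has area ∫[0,1] (-(-t^3 + 6*t^2 - 5*t)) dt = 3/4.
On [1, 5], y = -t^3 + 6*t^2 - 3*t + 3 is on top; that piece has area ∫[1,5] (-t^3 + 6*t^2 - 5*t) dt = 32.
Total enclosed area = 3/4 + 32 = 131/4.

131/4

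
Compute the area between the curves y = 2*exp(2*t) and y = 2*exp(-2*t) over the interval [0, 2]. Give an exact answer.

-2 + exp(-4) + exp(4)

On [0, 2], (2*exp(2*t)) - (2*exp(-2*t)) = 2*exp(2*t) - 2*exp(-2*t) is ≥ 0 throughout, so the area is a single integral of |2*exp(2*t) - 2*exp(-2*t)|.
∫[0,2] (2*exp(2*t) - 2*exp(-2*t)) dt = -2 + exp(-4) + exp(4).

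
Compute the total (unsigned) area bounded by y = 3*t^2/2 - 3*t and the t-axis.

The curve meets the t-axis where 3*t^2/2 - 3*t = 0, i.e. 3*t*(t - 2)/2 = 0, at t = 0, 2.
On [0, 2] the curve lies below the axis; ∫[0,2] (3*t^2/2 - 3*t) dt = -2, giving area 2.

2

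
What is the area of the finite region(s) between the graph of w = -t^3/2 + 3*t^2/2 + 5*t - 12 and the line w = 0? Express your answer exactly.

407/8

The curve meets the t-axis where -t^3/2 + 3*t^2/2 + 5*t - 12 = 0, i.e. -(t - 4)*(t - 2)*(t + 3)/2 = 0, at t = -3, 2, 4.
On [-3, 2] the curve lies below the axis; ∫[-3,2] (-t^3/2 + 3*t^2/2 + 5*t - 12) dt = -375/8, giving area 375/8.
On [2, 4] the curve lies above the axis; ∫[2,4] (-t^3/2 + 3*t^2/2 + 5*t - 12) dt = 4, giving area 4.
Total area = 375/8 + 4 = 407/8.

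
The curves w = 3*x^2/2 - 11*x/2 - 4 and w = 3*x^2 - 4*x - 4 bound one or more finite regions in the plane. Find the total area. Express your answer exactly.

Set the curves equal: 3*x^2/2 - 11*x/2 - 4 = 3*x^2 - 4*x - 4, so -3*x^2/2 - 3*x/2 = 0, which factors as -3*x*(x + 1)/2 = 0. The curves meet at x = -1, 0.
On [-1, 0], w = 3*x^2/2 - 11*x/2 - 4 is on top; that piece has area ∫[-1,0] (-3*x^2/2 - 3*x/2) dx = 1/4.

1/4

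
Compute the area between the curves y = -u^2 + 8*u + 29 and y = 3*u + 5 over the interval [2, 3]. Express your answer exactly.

On [2, 3], (-u^2 + 8*u + 29) - (3*u + 5) = -u^2 + 5*u + 24 is ≥ 0 throughout, so the area is a single integral of |-u^2 + 5*u + 24|.
∫[2,3] (-u^2 + 5*u + 24) du = 181/6.

181/6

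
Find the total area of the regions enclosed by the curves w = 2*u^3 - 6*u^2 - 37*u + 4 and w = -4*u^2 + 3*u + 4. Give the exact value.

Set the curves equal: 2*u^3 - 6*u^2 - 37*u + 4 = -4*u^2 + 3*u + 4, so 2*u^3 - 2*u^2 - 40*u = 0, which factors as 2*u*(u - 5)*(u + 4) = 0. The curves meet at u = -4, 0, 5.
On [-4, 0], w = 2*u^3 - 6*u^2 - 37*u + 4 is on top; that piece has area ∫[-4,0] (2*u^3 - 2*u^2 - 40*u) du = 448/3.
On [0, 5], w = -4*u^2 + 3*u + 4 is on top; that piece has area ∫[0,5] (-(2*u^3 - 2*u^2 - 40*u)) du = 1625/6.
Total enclosed area = 448/3 + 1625/6 = 2521/6.

2521/6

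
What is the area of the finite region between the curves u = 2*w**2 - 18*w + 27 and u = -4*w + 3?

1/3

Both boundary curves give u as a function of w, so integrate with respect to w. Setting them equal: 2*w**2 - 14*w + 24 = 0, i.e. 2*(w - 4)*(w - 3) = 0, so they meet at w = 3, 4.
For w in [3, 4], u = 2*w**2 - 18*w + 27 is on the left; area = ∫[3,4] (-(2*w**2 - 14*w + 24)) dw = 1/3.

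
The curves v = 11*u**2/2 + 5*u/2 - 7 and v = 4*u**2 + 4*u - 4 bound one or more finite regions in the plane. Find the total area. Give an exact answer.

Set the curves equal: 11*u**2/2 + 5*u/2 - 7 = 4*u**2 + 4*u - 4, so 3*u**2/2 - 3*u/2 - 3 = 0, which factors as 3*(u - 2)*(u + 1)/2 = 0. The curves meet at u = -1, 2.
On [-1, 2], v = 4*u**2 + 4*u - 4 is on top; that piece has area ∫[-1,2] (-(3*u**2/2 - 3*u/2 - 3)) du = 27/4.

27/4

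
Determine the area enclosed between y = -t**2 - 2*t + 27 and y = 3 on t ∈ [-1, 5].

266/3

The difference (-t**2 - 2*t + 27) - (3) = -t**2 - 2*t + 24 changes sign at t = 4 inside [-1, 5], so split the integral there.
∫[-1,4] (-t**2 - 2*t + 24) dt = 250/3.
∫[4,5] (-t**2 - 2*t + 24) dt = -16/3; the area of that piece is 16/3.
Total area = 250/3 + 16/3 = 266/3.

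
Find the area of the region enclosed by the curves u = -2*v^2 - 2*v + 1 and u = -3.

Both boundary curves give u as a function of v, so integrate with respect to v. Setting them equal: -2*v^2 - 2*v + 4 = 0, i.e. -2*(v - 1)*(v + 2) = 0, so they meet at v = -2, 1.
For v in [-2, 1], u = -2*v^2 - 2*v + 1 is on the right; area = ∫[-2,1] (-2*v^2 - 2*v + 4) dv = 9.

9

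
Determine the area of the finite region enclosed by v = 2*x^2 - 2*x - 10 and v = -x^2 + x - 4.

Set the curves equal: 2*x^2 - 2*x - 10 = -x^2 + x - 4, so 3*x^2 - 3*x - 6 = 0, which factors as 3*(x - 2)*(x + 1) = 0. The curves meet at x = -1, 2.
On [-1, 2], v = -x^2 + x - 4 is on top; that piece has area ∫[-1,2] (-(3*x^2 - 3*x - 6)) dx = 27/2.

27/2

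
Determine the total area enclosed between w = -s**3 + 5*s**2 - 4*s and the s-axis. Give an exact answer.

71/6

The curve meets the s-axis where -s**3 + 5*s**2 - 4*s = 0, i.e. -s*(s - 4)*(s - 1) = 0, at s = 0, 1, 4.
On [0, 1] the curve lies below the axis; ∫[0,1] (-s**3 + 5*s**2 - 4*s) ds = -7/12, giving area 7/12.
On [1, 4] the curve lies above the axis; ∫[1,4] (-s**3 + 5*s**2 - 4*s) ds = 45/4, giving area 45/4.
Total area = 7/12 + 45/4 = 71/6.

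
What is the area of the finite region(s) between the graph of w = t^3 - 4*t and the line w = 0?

The curve meets the t-axis where t^3 - 4*t = 0, i.e. t*(t - 2)*(t + 2) = 0, at t = -2, 0, 2.
On [-2, 0] the curve lies above the axis; ∫[-2,0] (t^3 - 4*t) dt = 4, giving area 4.
On [0, 2] the curve lies below the axis; ∫[0,2] (t^3 - 4*t) dt = -4, giving area 4.
Total area = 4 + 4 = 8.

8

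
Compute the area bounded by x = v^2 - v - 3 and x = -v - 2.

4/3

Both boundary curves give x as a function of v, so integrate with respect to v. Setting them equal: v^2 - 1 = 0, i.e. (v - 1)*(v + 1) = 0, so they meet at v = -1, 1.
For v in [-1, 1], x = v^2 - v - 3 is on the left; area = ∫[-1,1] (-(v^2 - 1)) dv = 4/3.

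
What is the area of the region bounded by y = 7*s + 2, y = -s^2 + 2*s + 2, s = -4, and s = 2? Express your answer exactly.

94/3

The difference (7*s + 2) - (-s^2 + 2*s + 2) = s^2 + 5*s changes sign at s = 0 inside [-4, 2], so split the integral there.
∫[-4,0] (s^2 + 5*s) ds = -56/3; the area of that piece is 56/3.
∫[0,2] (s^2 + 5*s) ds = 38/3.
Total area = 56/3 + 38/3 = 94/3.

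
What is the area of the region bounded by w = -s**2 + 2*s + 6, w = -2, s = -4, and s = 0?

24

The difference (-s**2 + 2*s + 6) - (-2) = -s**2 + 2*s + 8 changes sign at s = -2 inside [-4, 0], so split the integral there.
∫[-4,-2] (-s**2 + 2*s + 8) ds = -44/3; the area of that piece is 44/3.
∫[-2,0] (-s**2 + 2*s + 8) ds = 28/3.
Total area = 44/3 + 28/3 = 24.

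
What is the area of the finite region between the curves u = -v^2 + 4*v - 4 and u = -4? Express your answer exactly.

Both boundary curves give u as a function of v, so integrate with respect to v. Setting them equal: -v^2 + 4*v = 0, i.e. -v*(v - 4) = 0, so they meet at v = 0, 4.
For v in [0, 4], u = -v^2 + 4*v - 4 is on the right; area = ∫[0,4] (-v^2 + 4*v) dv = 32/3.

32/3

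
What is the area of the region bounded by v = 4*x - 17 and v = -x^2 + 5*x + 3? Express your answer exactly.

243/2

Set the curves equal: 4*x - 17 = -x^2 + 5*x + 3, so x^2 - x - 20 = 0, which factors as (x - 5)*(x + 4) = 0. The curves meet at x = -4, 5.
On [-4, 5], v = -x^2 + 5*x + 3 is on top; that piece has area ∫[-4,5] (-(x^2 - x - 20)) dx = 243/2.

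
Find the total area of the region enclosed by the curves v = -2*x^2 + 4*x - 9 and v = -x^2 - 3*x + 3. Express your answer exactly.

Set the curves equal: -2*x^2 + 4*x - 9 = -x^2 - 3*x + 3, so -x^2 + 7*x - 12 = 0, which factors as -(x - 4)*(x - 3) = 0. The curves meet at x = 3, 4.
On [3, 4], v = -2*x^2 + 4*x - 9 is on top; that piece has area ∫[3,4] (-x^2 + 7*x - 12) dx = 1/6.

1/6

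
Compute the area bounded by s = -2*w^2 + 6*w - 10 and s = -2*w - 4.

8/3

Both boundary curves give s as a function of w, so integrate with respect to w. Setting them equal: -2*w^2 + 8*w - 6 = 0, i.e. -2*(w - 3)*(w - 1) = 0, so they meet at w = 1, 3.
For w in [1, 3], s = -2*w^2 + 6*w - 10 is on the right; area = ∫[1,3] (-2*w^2 + 8*w - 6) dw = 8/3.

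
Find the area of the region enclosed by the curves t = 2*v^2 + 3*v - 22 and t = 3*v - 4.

72

Both boundary curves give t as a function of v, so integrate with respect to v. Setting them equal: 2*v^2 - 18 = 0, i.e. 2*(v - 3)*(v + 3) = 0, so they meet at v = -3, 3.
For v in [-3, 3], t = 2*v^2 + 3*v - 22 is on the left; area = ∫[-3,3] (-(2*v^2 - 18)) dv = 72.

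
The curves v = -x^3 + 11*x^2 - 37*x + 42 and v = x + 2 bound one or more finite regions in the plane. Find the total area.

37/12

Set the curves equal: -x^3 + 11*x^2 - 37*x + 42 = x + 2, so -x^3 + 11*x^2 - 38*x + 40 = 0, which factors as -(x - 5)*(x - 4)*(x - 2) = 0. The curves meet at x = 2, 4, 5.
On [2, 4], v = x + 2 is on top; that piece has area ∫[2,4] (-(-x^3 + 11*x^2 - 38*x + 40)) dx = 8/3.
On [4, 5], v = -x^3 + 11*x^2 - 37*x + 42 is on top; that piece has area ∫[4,5] (-x^3 + 11*x^2 - 38*x + 40) dx = 5/12.
Total enclosed area = 8/3 + 5/12 = 37/12.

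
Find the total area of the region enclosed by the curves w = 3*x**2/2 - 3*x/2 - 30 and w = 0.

Set the curves equal: 3*x**2/2 - 3*x/2 - 30 = 0, so 3*x**2/2 - 3*x/2 - 30 = 0, which factors as 3*(x - 5)*(x + 4)/2 = 0. The curves meet at x = -4, 5.
On [-4, 5], w = 0 is on top; that piece has area ∫[-4,5] (-(3*x**2/2 - 3*x/2 - 30)) dx = 729/4.

729/4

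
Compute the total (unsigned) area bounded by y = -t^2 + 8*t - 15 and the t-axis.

The curve meets the t-axis where -t^2 + 8*t - 15 = 0, i.e. -(t - 5)*(t - 3) = 0, at t = 3, 5.
On [3, 5] the curve lies above the axis; ∫[3,5] (-t^2 + 8*t - 15) dt = 4/3, giving area 4/3.

4/3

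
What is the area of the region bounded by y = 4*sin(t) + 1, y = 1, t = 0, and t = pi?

On [0, pi], (4*sin(t) + 1) - (1) = 4*sin(t) is ≥ 0 throughout, so the area is a single integral of |4*sin(t)|.
∫[0,pi] (4*sin(t)) dt = 8.

8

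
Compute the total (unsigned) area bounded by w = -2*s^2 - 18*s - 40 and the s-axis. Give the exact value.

1/3

The curve meets the s-axis where -2*s^2 - 18*s - 40 = 0, i.e. -2*(s + 4)*(s + 5) = 0, at s = -5, -4.
On [-5, -4] the curve lies above the axis; ∫[-5,-4] (-2*s^2 - 18*s - 40) ds = 1/3, giving area 1/3.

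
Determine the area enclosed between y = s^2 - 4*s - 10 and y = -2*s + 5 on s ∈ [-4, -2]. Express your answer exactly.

8

The difference (s^2 - 4*s - 10) - (-2*s + 5) = s^2 - 2*s - 15 changes sign at s = -3 inside [-4, -2], so split the integral there.
∫[-4,-3] (s^2 - 2*s - 15) ds = 13/3.
∫[-3,-2] (s^2 - 2*s - 15) ds = -11/3; the area of that piece is 11/3.
Total area = 13/3 + 11/3 = 8.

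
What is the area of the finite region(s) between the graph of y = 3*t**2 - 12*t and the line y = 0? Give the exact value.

The curve meets the t-axis where 3*t**2 - 12*t = 0, i.e. 3*t*(t - 4) = 0, at t = 0, 4.
On [0, 4] the curve lies below the axis; ∫[0,4] (3*t**2 - 12*t) dt = -32, giving area 32.

32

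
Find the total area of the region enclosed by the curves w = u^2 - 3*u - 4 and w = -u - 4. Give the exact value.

Set the curves equal: u^2 - 3*u - 4 = -u - 4, so u^2 - 2*u = 0, which factors as u*(u - 2) = 0. The curves meet at u = 0, 2.
On [0, 2], w = -u - 4 is on top; that piece has area ∫[0,2] (-(u^2 - 2*u)) du = 4/3.

4/3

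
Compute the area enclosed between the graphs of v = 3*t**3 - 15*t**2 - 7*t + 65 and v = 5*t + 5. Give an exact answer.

937/4

Set the curves equal: 3*t**3 - 15*t**2 - 7*t + 65 = 5*t + 5, so 3*t**3 - 15*t**2 - 12*t + 60 = 0, which factors as 3*(t - 5)*(t - 2)*(t + 2) = 0. The curves meet at t = -2, 2, 5.
On [-2, 2], v = 3*t**3 - 15*t**2 - 7*t + 65 is on top; that piece has area ∫[-2,2] (3*t**3 - 15*t**2 - 12*t + 60) dt = 160.
On [2, 5], v = 5*t + 5 is on top; that piece has area ∫[2,5] (-(3*t**3 - 15*t**2 - 12*t + 60)) dt = 297/4.
Total enclosed area = 160 + 297/4 = 937/4.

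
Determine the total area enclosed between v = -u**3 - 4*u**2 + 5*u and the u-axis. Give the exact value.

The curve meets the u-axis where -u**3 - 4*u**2 + 5*u = 0, i.e. -u*(u - 1)*(u + 5) = 0, at u = -5, 0, 1.
On [-5, 0] the curve lies below the axis; ∫[-5,0] (-u**3 - 4*u**2 + 5*u) du = -875/12, giving area 875/12.
On [0, 1] the curve lies above the axis; ∫[0,1] (-u**3 - 4*u**2 + 5*u) du = 11/12, giving area 11/12.
Total area = 875/12 + 11/12 = 443/6.

443/6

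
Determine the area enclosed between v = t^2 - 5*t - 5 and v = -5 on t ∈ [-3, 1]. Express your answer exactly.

The difference (t^2 - 5*t - 5) - (-5) = t^2 - 5*t changes sign at t = 0 inside [-3, 1], so split the integral there.
∫[-3,0] (t^2 - 5*t) dt = 63/2.
∫[0,1] (t^2 - 5*t) dt = -13/6; the area of that piece is 13/6.
Total area = 63/2 + 13/6 = 101/3.

101/3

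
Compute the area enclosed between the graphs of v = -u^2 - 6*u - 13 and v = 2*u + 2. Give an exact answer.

Set the curves equal: -u^2 - 6*u - 13 = 2*u + 2, so -u^2 - 8*u - 15 = 0, which factors as -(u + 3)*(u + 5) = 0. The curves meet at u = -5, -3.
On [-5, -3], v = -u^2 - 6*u - 13 is on top; that piece has area ∫[-5,-3] (-u^2 - 8*u - 15) du = 4/3.

4/3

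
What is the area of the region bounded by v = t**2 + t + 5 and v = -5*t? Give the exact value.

32/3

Set the curves equal: t**2 + t + 5 = -5*t, so t**2 + 6*t + 5 = 0, which factors as (t + 1)*(t + 5) = 0. The curves meet at t = -5, -1.
On [-5, -1], v = -5*t is on top; that piece has area ∫[-5,-1] (-(t**2 + 6*t + 5)) dt = 32/3.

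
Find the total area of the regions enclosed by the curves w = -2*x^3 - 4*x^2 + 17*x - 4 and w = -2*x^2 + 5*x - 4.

Set the curves equal: -2*x^3 - 4*x^2 + 17*x - 4 = -2*x^2 + 5*x - 4, so -2*x^3 - 2*x^2 + 12*x = 0, which factors as -2*x*(x - 2)*(x + 3) = 0. The curves meet at x = -3, 0, 2.
On [-3, 0], w = -2*x^2 + 5*x - 4 is on top; that piece has area ∫[-3,0] (-(-2*x^3 - 2*x^2 + 12*x)) dx = 63/2.
On [0, 2], w = -2*x^3 - 4*x^2 + 17*x - 4 is on top; that piece has area ∫[0,2] (-2*x^3 - 2*x^2 + 12*x) dx = 32/3.
Total enclosed area = 63/2 + 32/3 = 253/6.

253/6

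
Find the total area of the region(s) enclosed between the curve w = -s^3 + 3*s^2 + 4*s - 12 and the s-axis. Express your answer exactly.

The curve meets the s-axis where -s^3 + 3*s^2 + 4*s - 12 = 0, i.e. -(s - 3)*(s - 2)*(s + 2) = 0, at s = -2, 2, 3.
On [-2, 2] the curve lies below the axis; ∫[-2,2] (-s^3 + 3*s^2 + 4*s - 12) ds = -32, giving area 32.
On [2, 3] the curve lies above the axis; ∫[2,3] (-s^3 + 3*s^2 + 4*s - 12) ds = 3/4, giving area 3/4.
Total area = 32 + 3/4 = 131/4.

131/4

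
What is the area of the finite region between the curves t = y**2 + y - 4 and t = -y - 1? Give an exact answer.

Both boundary curves give t as a function of y, so integrate with respect to y. Setting them equal: y**2 + 2*y - 3 = 0, i.e. (y - 1)*(y + 3) = 0, so they meet at y = -3, 1.
For y in [-3, 1], t = y**2 + y - 4 is on the left; area = ∫[-3,1] (-(y**2 + 2*y - 3)) dy = 32/3.

32/3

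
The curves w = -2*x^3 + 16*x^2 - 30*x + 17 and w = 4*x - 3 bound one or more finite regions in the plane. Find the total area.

71/3

Set the curves equal: -2*x^3 + 16*x^2 - 30*x + 17 = 4*x - 3, so -2*x^3 + 16*x^2 - 34*x + 20 = 0, which factors as -2*(x - 5)*(x - 2)*(x - 1) = 0. The curves meet at x = 1, 2, 5.
On [1, 2], w = 4*x - 3 is on top; that piece has area ∫[1,2] (-(-2*x^3 + 16*x^2 - 34*x + 20)) dx = 7/6.
On [2, 5], w = -2*x^3 + 16*x^2 - 30*x + 17 is on top; that piece has area ∫[2,5] (-2*x^3 + 16*x^2 - 34*x + 20) dx = 45/2.
Total enclosed area = 7/6 + 45/2 = 71/3.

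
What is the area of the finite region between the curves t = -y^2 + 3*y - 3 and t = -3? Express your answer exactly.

9/2

Both boundary curves give t as a function of y, so integrate with respect to y. Setting them equal: -y^2 + 3*y = 0, i.e. -y*(y - 3) = 0, so they meet at y = 0, 3.
For y in [0, 3], t = -y^2 + 3*y - 3 is on the right; area = ∫[0,3] (-y^2 + 3*y) dy = 9/2.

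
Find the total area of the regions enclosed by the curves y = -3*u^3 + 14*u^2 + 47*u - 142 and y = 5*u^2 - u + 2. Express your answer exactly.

Set the curves equal: -3*u^3 + 14*u^2 + 47*u - 142 = 5*u^2 - u + 2, so -3*u^3 + 9*u^2 + 48*u - 144 = 0, which factors as -3*(u - 4)*(u - 3)*(u + 4) = 0. The curves meet at u = -4, 3, 4.
On [-4, 3], y = 5*u^2 - u + 2 is on top; that piece has area ∫[-4,3] (-(-3*u^3 + 9*u^2 + 48*u - 144)) du = 3087/4.
On [3, 4], y = -3*u^3 + 14*u^2 + 47*u - 142 is on top; that piece has area ∫[3,4] (-3*u^3 + 9*u^2 + 48*u - 144) du = 15/4.
Total enclosed area = 3087/4 + 15/4 = 1551/2.

1551/2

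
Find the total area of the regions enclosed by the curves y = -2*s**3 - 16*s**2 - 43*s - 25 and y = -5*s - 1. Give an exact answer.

Set the curves equal: -2*s**3 - 16*s**2 - 43*s - 25 = -5*s - 1, so -2*s**3 - 16*s**2 - 38*s - 24 = 0, which factors as -2*(s + 1)*(s + 3)*(s + 4) = 0. The curves meet at s = -4, -3, -1.
On [-4, -3], y = -5*s - 1 is on top; that piece has area ∫[-4,-3] (-(-2*s**3 - 16*s**2 - 38*s - 24)) ds = 5/6.
On [-3, -1], y = -2*s**3 - 16*s**2 - 43*s - 25 is on top; that piece has area ∫[-3,-1] (-2*s**3 - 16*s**2 - 38*s - 24) ds = 16/3.
Total enclosed area = 5/6 + 16/3 = 37/6.

37/6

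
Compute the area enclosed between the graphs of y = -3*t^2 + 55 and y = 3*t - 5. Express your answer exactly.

729/2

Set the curves equal: -3*t^2 + 55 = 3*t - 5, so -3*t^2 - 3*t + 60 = 0, which factors as -3*(t - 4)*(t + 5) = 0. The curves meet at t = -5, 4.
On [-5, 4], y = -3*t^2 + 55 is on top; that piece has area ∫[-5,4] (-3*t^2 - 3*t + 60) dt = 729/2.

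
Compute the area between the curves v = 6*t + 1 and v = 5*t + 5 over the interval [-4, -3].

15/2

On [-4, -3], (6*t + 1) - (5*t + 5) = t - 4 is ≤ 0 throughout, so the area is a single integral of |t - 4|.
∫[-4,-3] (t - 4) dt = -15/2; the area of that piece is 15/2.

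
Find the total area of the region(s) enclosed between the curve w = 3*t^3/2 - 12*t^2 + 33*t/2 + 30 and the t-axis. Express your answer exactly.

443/4

The curve meets the t-axis where 3*t^3/2 - 12*t^2 + 33*t/2 + 30 = 0, i.e. 3*(t - 5)*(t - 4)*(t + 1)/2 = 0, at t = -1, 4, 5.
On [-1, 4] the curve lies above the axis; ∫[-1,4] (3*t^3/2 - 12*t^2 + 33*t/2 + 30) dt = 875/8, giving area 875/8.
On [4, 5] the curve lies below the axis; ∫[4,5] (3*t^3/2 - 12*t^2 + 33*t/2 + 30) dt = -11/8, giving area 11/8.
Total area = 875/8 + 11/8 = 443/4.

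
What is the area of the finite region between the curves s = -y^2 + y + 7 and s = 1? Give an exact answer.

125/6

Both boundary curves give s as a function of y, so integrate with respect to y. Setting them equal: -y^2 + y + 6 = 0, i.e. -(y - 3)*(y + 2) = 0, so they meet at y = -2, 3.
For y in [-2, 3], s = -y^2 + y + 7 is on the right; area = ∫[-2,3] (-y^2 + y + 6) dy = 125/6.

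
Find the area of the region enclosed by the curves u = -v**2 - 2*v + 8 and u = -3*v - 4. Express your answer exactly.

343/6

Both boundary curves give u as a function of v, so integrate with respect to v. Setting them equal: -v**2 + v + 12 = 0, i.e. -(v - 4)*(v + 3) = 0, so they meet at v = -3, 4.
For v in [-3, 4], u = -v**2 - 2*v + 8 is on the right; area = ∫[-3,4] (-v**2 + v + 12) dv = 343/6.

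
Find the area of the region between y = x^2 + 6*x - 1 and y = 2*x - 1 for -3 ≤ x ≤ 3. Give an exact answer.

36

The difference (x^2 + 6*x - 1) - (2*x - 1) = x^2 + 4*x changes sign at x = 0 inside [-3, 3], so split the integral there.
∫[-3,0] (x^2 + 4*x) dx = -9; the area of that piece is 9.
∫[0,3] (x^2 + 4*x) dx = 27.
Total area = 9 + 27 = 36.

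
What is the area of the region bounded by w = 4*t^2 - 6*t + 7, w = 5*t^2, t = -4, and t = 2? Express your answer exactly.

The difference (4*t^2 - 6*t + 7) - (5*t^2) = -t^2 - 6*t + 7 changes sign at t = 1 inside [-4, 2], so split the integral there.
∫[-4,1] (-t^2 - 6*t + 7) dt = 175/3.
∫[1,2] (-t^2 - 6*t + 7) dt = -13/3; the area of that piece is 13/3.
Total area = 175/3 + 13/3 = 188/3.

188/3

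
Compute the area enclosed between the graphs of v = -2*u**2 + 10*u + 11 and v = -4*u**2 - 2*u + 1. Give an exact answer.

64/3

Set the curves equal: -2*u**2 + 10*u + 11 = -4*u**2 - 2*u + 1, so 2*u**2 + 12*u + 10 = 0, which factors as 2*(u + 1)*(u + 5) = 0. The curves meet at u = -5, -1.
On [-5, -1], v = -4*u**2 - 2*u + 1 is on top; that piece has area ∫[-5,-1] (-(2*u**2 + 12*u + 10)) du = 64/3.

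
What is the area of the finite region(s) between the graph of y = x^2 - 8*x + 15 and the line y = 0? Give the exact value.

4/3

The curve meets the x-axis where x^2 - 8*x + 15 = 0, i.e. (x - 5)*(x - 3) = 0, at x = 3, 5.
On [3, 5] the curve lies below the axis; ∫[3,5] (x^2 - 8*x + 15) dx = -4/3, giving area 4/3.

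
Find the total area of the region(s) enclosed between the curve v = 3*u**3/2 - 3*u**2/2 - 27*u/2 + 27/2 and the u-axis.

74

The curve meets the u-axis where 3*u**3/2 - 3*u**2/2 - 27*u/2 + 27/2 = 0, i.e. 3*(u - 3)*(u - 1)*(u + 3)/2 = 0, at u = -3, 1, 3.
On [-3, 1] the curve lies above the axis; ∫[-3,1] (3*u**3/2 - 3*u**2/2 - 27*u/2 + 27/2) du = 64, giving area 64.
On [1, 3] the curve lies below the axis; ∫[1,3] (3*u**3/2 - 3*u**2/2 - 27*u/2 + 27/2) du = -10, giving area 10.
Total area = 64 + 10 = 74.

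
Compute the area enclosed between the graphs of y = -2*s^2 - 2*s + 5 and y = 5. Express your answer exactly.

1/3

Set the curves equal: -2*s^2 - 2*s + 5 = 5, so -2*s^2 - 2*s = 0, which factors as -2*s*(s + 1) = 0. The curves meet at s = -1, 0.
On [-1, 0], y = -2*s^2 - 2*s + 5 is on top; that piece has area ∫[-1,0] (-2*s^2 - 2*s) ds = 1/3.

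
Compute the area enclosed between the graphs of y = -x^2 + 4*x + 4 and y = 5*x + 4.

1/6

Set the curves equal: -x^2 + 4*x + 4 = 5*x + 4, so -x^2 - x = 0, which factors as -x*(x + 1) = 0. The curves meet at x = -1, 0.
On [-1, 0], y = -x^2 + 4*x + 4 is on top; that piece has area ∫[-1,0] (-x^2 - x) dx = 1/6.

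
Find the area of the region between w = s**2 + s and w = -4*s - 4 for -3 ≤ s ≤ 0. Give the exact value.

The difference (s**2 + s) - (-4*s - 4) = s**2 + 5*s + 4 changes sign at s = -1 inside [-3, 0], so split the integral there.
∫[-3,-1] (s**2 + 5*s + 4) ds = -10/3; the area of that piece is 10/3.
∫[-1,0] (s**2 + 5*s + 4) ds = 11/6.
Total area = 10/3 + 11/6 = 31/6.

31/6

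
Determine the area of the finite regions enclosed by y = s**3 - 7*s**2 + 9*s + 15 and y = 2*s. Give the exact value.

148/3

Set the curves equal: s**3 - 7*s**2 + 9*s + 15 = 2*s, so s**3 - 7*s**2 + 7*s + 15 = 0, which factors as (s - 5)*(s - 3)*(s + 1) = 0. The curves meet at s = -1, 3, 5.
On [-1, 3], y = s**3 - 7*s**2 + 9*s + 15 is on top; that piece has area ∫[-1,3] (s**3 - 7*s**2 + 7*s + 15) ds = 128/3.
On [3, 5], y = 2*s is on top; that piece has area ∫[3,5] (-(s**3 - 7*s**2 + 7*s + 15)) ds = 20/3.
Total enclosed area = 128/3 + 20/3 = 148/3.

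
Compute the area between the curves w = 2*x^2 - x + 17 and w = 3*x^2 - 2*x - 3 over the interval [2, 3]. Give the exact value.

97/6

On [2, 3], (2*x^2 - x + 17) - (3*x^2 - 2*x - 3) = -x^2 + x + 20 is ≥ 0 throughout, so the area is a single integral of |-x^2 + x + 20|.
∫[2,3] (-x^2 + x + 20) dx = 97/6.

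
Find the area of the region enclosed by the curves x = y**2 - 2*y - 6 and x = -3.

32/3

Both boundary curves give x as a function of y, so integrate with respect to y. Setting them equal: y**2 - 2*y - 3 = 0, i.e. (y - 3)*(y + 1) = 0, so they meet at y = -1, 3.
For y in [-1, 3], x = y**2 - 2*y - 6 is on the left; area = ∫[-1,3] (-(y**2 - 2*y - 3)) dy = 32/3.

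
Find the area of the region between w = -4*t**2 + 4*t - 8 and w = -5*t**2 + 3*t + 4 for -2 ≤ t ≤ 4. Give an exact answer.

149/3

The difference (-4*t**2 + 4*t - 8) - (-5*t**2 + 3*t + 4) = t**2 + t - 12 changes sign at t = 3 inside [-2, 4], so split the integral there.
∫[-2,3] (t**2 + t - 12) dt = -275/6; the area of that piece is 275/6.
∫[3,4] (t**2 + t - 12) dt = 23/6.
Total area = 275/6 + 23/6 = 149/3.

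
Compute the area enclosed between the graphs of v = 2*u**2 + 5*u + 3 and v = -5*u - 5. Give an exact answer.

Set the curves equal: 2*u**2 + 5*u + 3 = -5*u - 5, so 2*u**2 + 10*u + 8 = 0, which factors as 2*(u + 1)*(u + 4) = 0. The curves meet at u = -4, -1.
On [-4, -1], v = -5*u - 5 is on top; that piece has area ∫[-4,-1] (-(2*u**2 + 10*u + 8)) du = 9.

9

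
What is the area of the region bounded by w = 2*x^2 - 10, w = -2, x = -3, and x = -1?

The difference (2*x^2 - 10) - (-2) = 2*x^2 - 8 changes sign at x = -2 inside [-3, -1], so split the integral there.
∫[-3,-2] (2*x^2 - 8) dx = 14/3.
∫[-2,-1] (2*x^2 - 8) dx = -10/3; the area of that piece is 10/3.
Total area = 14/3 + 10/3 = 8.

8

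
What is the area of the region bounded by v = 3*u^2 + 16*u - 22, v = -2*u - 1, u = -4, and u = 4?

The difference (3*u^2 + 16*u - 22) - (-2*u - 1) = 3*u^2 + 18*u - 21 changes sign at u = 1 inside [-4, 4], so split the integral there.
∫[-4,1] (3*u^2 + 18*u - 21) du = -175; the area of that piece is 175.
∫[1,4] (3*u^2 + 18*u - 21) du = 135.
Total area = 175 + 135 = 310.

310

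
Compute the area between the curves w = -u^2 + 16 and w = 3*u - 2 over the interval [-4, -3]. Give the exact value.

On [-4, -3], (-u^2 + 16) - (3*u - 2) = -u^2 - 3*u + 18 is ≥ 0 throughout, so the area is a single integral of |-u^2 - 3*u + 18|.
∫[-4,-3] (-u^2 - 3*u + 18) du = 97/6.

97/6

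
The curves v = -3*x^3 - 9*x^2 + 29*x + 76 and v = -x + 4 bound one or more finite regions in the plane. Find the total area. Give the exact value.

1221/4

Set the curves equal: -3*x^3 - 9*x^2 + 29*x + 76 = -x + 4, so -3*x^3 - 9*x^2 + 30*x + 72 = 0, which factors as -3*(x - 3)*(x + 2)*(x + 4) = 0. The curves meet at x = -4, -2, 3.
On [-4, -2], v = -x + 4 is on top; that piece has area ∫[-4,-2] (-(-3*x^3 - 9*x^2 + 30*x + 72)) dx = 24.
On [-2, 3], v = -3*x^3 - 9*x^2 + 29*x + 76 is on top; that piece has area ∫[-2,3] (-3*x^3 - 9*x^2 + 30*x + 72) dx = 1125/4.
Total enclosed area = 24 + 1125/4 = 1221/4.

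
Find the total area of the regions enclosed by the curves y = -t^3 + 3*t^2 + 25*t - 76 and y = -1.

524

Set the curves equal: -t^3 + 3*t^2 + 25*t - 76 = -1, so -t^3 + 3*t^2 + 25*t - 75 = 0, which factors as -(t - 5)*(t - 3)*(t + 5) = 0. The curves meet at t = -5, 3, 5.
On [-5, 3], y = -1 is on top; that piece has area ∫[-5,3] (-(-t^3 + 3*t^2 + 25*t - 75)) dt = 512.
On [3, 5], y = -t^3 + 3*t^2 + 25*t - 76 is on top; that piece has area ∫[3,5] (-t^3 + 3*t^2 + 25*t - 75) dt = 12.
Total enclosed area = 512 + 12 = 524.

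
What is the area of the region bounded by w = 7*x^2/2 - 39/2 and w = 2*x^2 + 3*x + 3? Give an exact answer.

128

Set the curves equal: 7*x^2/2 - 39/2 = 2*x^2 + 3*x + 3, so 3*x^2/2 - 3*x - 45/2 = 0, which factors as 3*(x - 5)*(x + 3)/2 = 0. The curves meet at x = -3, 5.
On [-3, 5], w = 2*x^2 + 3*x + 3 is on top; that piece has area ∫[-3,5] (-(3*x^2/2 - 3*x - 45/2)) dx = 128.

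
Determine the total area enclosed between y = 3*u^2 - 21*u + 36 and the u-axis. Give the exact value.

The curve meets the u-axis where 3*u^2 - 21*u + 36 = 0, i.e. 3*(u - 4)*(u - 3) = 0, at u = 3, 4.
On [3, 4] the curve lies below the axis; ∫[3,4] (3*u^2 - 21*u + 36) du = -1/2, giving area 1/2.

1/2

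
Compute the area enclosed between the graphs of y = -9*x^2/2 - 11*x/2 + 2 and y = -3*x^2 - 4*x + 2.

1/4

Set the curves equal: -9*x^2/2 - 11*x/2 + 2 = -3*x^2 - 4*x + 2, so -3*x^2/2 - 3*x/2 = 0, which factors as -3*x*(x + 1)/2 = 0. The curves meet at x = -1, 0.
On [-1, 0], y = -9*x^2/2 - 11*x/2 + 2 is on top; that piece has area ∫[-1,0] (-3*x^2/2 - 3*x/2) dx = 1/4.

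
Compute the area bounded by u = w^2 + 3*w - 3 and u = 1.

125/6

Both boundary curves give u as a function of w, so integrate with respect to w. Setting them equal: w^2 + 3*w - 4 = 0, i.e. (w - 1)*(w + 4) = 0, so they meet at w = -4, 1.
For w in [-4, 1], u = w^2 + 3*w - 3 is on the left; area = ∫[-4,1] (-(w^2 + 3*w - 4)) dw = 125/6.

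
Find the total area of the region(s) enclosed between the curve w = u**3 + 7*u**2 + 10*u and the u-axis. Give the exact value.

The curve meets the u-axis where u**3 + 7*u**2 + 10*u = 0, i.e. u*(u + 2)*(u + 5) = 0, at u = -5, -2, 0.
On [-5, -2] the curve lies above the axis; ∫[-5,-2] (u**3 + 7*u**2 + 10*u) du = 63/4, giving area 63/4.
On [-2, 0] the curve lies below the axis; ∫[-2,0] (u**3 + 7*u**2 + 10*u) du = -16/3, giving area 16/3.
Total area = 63/4 + 16/3 = 253/12.

253/12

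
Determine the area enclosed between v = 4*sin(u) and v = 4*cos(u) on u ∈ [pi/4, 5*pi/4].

On [pi/4, 5*pi/4], (4*sin(u)) - (4*cos(u)) = 4*sin(u) - 4*cos(u) is ≥ 0 throughout, so the area is a single integral of |4*sin(u) - 4*cos(u)|.
∫[pi/4,5*pi/4] (4*sin(u) - 4*cos(u)) du = 8*sqrt(2).

8*sqrt(2)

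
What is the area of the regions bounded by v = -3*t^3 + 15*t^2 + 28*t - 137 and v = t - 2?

568

Set the curves equal: -3*t^3 + 15*t^2 + 28*t - 137 = t - 2, so -3*t^3 + 15*t^2 + 27*t - 135 = 0, which factors as -3*(t - 5)*(t - 3)*(t + 3) = 0. The curves meet at t = -3, 3, 5.
On [-3, 3], v = t - 2 is on top; that piece has area ∫[-3,3] (-(-3*t^3 + 15*t^2 + 27*t - 135)) dt = 540.
On [3, 5], v = -3*t^3 + 15*t^2 + 28*t - 137 is on top; that piece has area ∫[3,5] (-3*t^3 + 15*t^2 + 27*t - 135) dt = 28.
Total enclosed area = 540 + 28 = 568.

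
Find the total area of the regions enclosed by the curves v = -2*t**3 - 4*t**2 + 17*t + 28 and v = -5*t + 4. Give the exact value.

Set the curves equal: -2*t**3 - 4*t**2 + 17*t + 28 = -5*t + 4, so -2*t**3 - 4*t**2 + 22*t + 24 = 0, which factors as -2*(t - 3)*(t + 1)*(t + 4) = 0. The curves meet at t = -4, -1, 3.
On [-4, -1], v = -5*t + 4 is on top; that piece has area ∫[-4,-1] (-(-2*t**3 - 4*t**2 + 22*t + 24)) dt = 99/2.
On [-1, 3], v = -2*t**3 - 4*t**2 + 17*t + 28 is on top; that piece has area ∫[-1,3] (-2*t**3 - 4*t**2 + 22*t + 24) dt = 320/3.
Total enclosed area = 99/2 + 320/3 = 937/6.

937/6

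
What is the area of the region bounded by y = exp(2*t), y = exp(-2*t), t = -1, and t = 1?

-2 + exp(-2) + exp(2)

The difference (exp(2*t)) - (exp(-2*t)) = exp(2*t) - exp(-2*t) changes sign at t = 0 inside [-1, 1], so split the integral there.
∫[-1,0] (exp(2*t) - exp(-2*t)) dt = -exp(2)/2 - exp(-2)/2 + 1; the area of that piece is -1 + exp(-2)/2 + exp(2)/2.
∫[0,1] (exp(2*t) - exp(-2*t)) dt = -1 + exp(-2)/2 + exp(2)/2.
Total area = (-1 + exp(-2)/2 + exp(2)/2) + (-1 + exp(-2)/2 + exp(2)/2) = -2 + exp(-2) + exp(2).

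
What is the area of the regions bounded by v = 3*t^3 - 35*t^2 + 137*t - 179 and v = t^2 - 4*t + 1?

3/2

Set the curves equal: 3*t^3 - 35*t^2 + 137*t - 179 = t^2 - 4*t + 1, so 3*t^3 - 36*t^2 + 141*t - 180 = 0, which factors as 3*(t - 5)*(t - 4)*(t - 3) = 0. The curves meet at t = 3, 4, 5.
On [3, 4], v = 3*t^3 - 35*t^2 + 137*t - 179 is on top; that piece has area ∫[3,4] (3*t^3 - 36*t^2 + 141*t - 180) dt = 3/4.
On [4, 5], v = t^2 - 4*t + 1 is on top; that piece has area ∫[4,5] (-(3*t^3 - 36*t^2 + 141*t - 180)) dt = 3/4.
Total enclosed area = 3/4 + 3/4 = 3/2.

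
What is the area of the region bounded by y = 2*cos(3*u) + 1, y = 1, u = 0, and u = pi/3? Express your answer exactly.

4/3

The difference (2*cos(3*u) + 1) - (1) = 2*cos(3*u) changes sign at u = pi/6 inside [0, pi/3], so split the integral there.
∫[0,pi/6] (2*cos(3*u)) du = 2/3.
∫[pi/6,pi/3] (2*cos(3*u)) du = -2/3; the area of that piece is 2/3.
Total area = 2/3 + 2/3 = 4/3.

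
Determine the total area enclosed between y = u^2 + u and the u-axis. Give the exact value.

The curve meets the u-axis where u^2 + u = 0, i.e. u*(u + 1) = 0, at u = -1, 0.
On [-1, 0] the curve lies below the axis; ∫[-1,0] (u^2 + u) du = -1/6, giving area 1/6.

1/6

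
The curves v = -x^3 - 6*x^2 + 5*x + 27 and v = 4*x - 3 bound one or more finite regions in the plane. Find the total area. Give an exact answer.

407/4

Set the curves equal: -x^3 - 6*x^2 + 5*x + 27 = 4*x - 3, so -x^3 - 6*x^2 + x + 30 = 0, which factors as -(x - 2)*(x + 3)*(x + 5) = 0. The curves meet at x = -5, -3, 2.
On [-5, -3], v = 4*x - 3 is on top; that piece has area ∫[-5,-3] (-(-x^3 - 6*x^2 + x + 30)) dx = 8.
On [-3, 2], v = -x^3 - 6*x^2 + 5*x + 27 is on top; that piece has area ∫[-3,2] (-x^3 - 6*x^2 + x + 30) dx = 375/4.
Total enclosed area = 8 + 375/4 = 407/4.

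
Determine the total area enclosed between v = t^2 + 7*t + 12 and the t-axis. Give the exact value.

1/6

The curve meets the t-axis where t^2 + 7*t + 12 = 0, i.e. (t + 3)*(t + 4) = 0, at t = -4, -3.
On [-4, -3] the curve lies below the axis; ∫[-4,-3] (t^2 + 7*t + 12) dt = -1/6, giving area 1/6.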